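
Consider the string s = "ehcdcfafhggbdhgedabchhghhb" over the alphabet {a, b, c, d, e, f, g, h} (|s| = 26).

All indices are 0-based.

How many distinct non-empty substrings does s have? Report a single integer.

330

rank→(start, suffix):
  0 → (17, 'abchhghhb')
  1 → (6, 'afhggbdhgedabchhghhb')
  2 → (25, 'b')
  3 → (18, 'bchhghhb')
  4 → (11, 'bdhgedabchhghhb')
  5 → (2, 'cdcfafhggbdhgedabchhghhb')
  6 → (4, 'cfafhggbdhgedabchhghhb')
  7 → (19, 'chhghhb')
  8 → (16, 'dabchhghhb')
  9 → (3, 'dcfafhggbdhgedabchhghhb')
  10 → (12, 'dhgedabchhghhb')
  11 → (15, 'edabchhghhb')
  12 → (0, 'ehcdcfafhggbdhgedabchhghhb')
  13 → (5, 'fafhggbdhgedabchhghhb')
  14 → (7, 'fhggbdhgedabchhghhb')
  15 → (10, 'gbdhgedabchhghhb')
  16 → (14, 'gedabchhghhb')
  17 → (9, 'ggbdhgedabchhghhb')
  18 → (22, 'ghhb')
  19 → (24, 'hb')
  20 → (1, 'hcdcfafhggbdhgedabchhghhb')
  21 → (13, 'hgedabchhghhb')
  22 → (8, 'hggbdhgedabchhghhb')
  23 → (21, 'hghhb')
  24 → (23, 'hhb')
  25 → (20, 'hhghhb')

SA = [17, 6, 25, 18, 11, 2, 4, 19, 16, 3, 12, 15, 0, 5, 7, 10, 14, 9, 22, 24, 1, 13, 8, 21, 23, 20]
[i] adj suffixes → lcp
  [1] 17/6 → 1 ('a')
  [2] 6/25 → 0 ('')
  [3] 25/18 → 1 ('b')
  [4] 18/11 → 1 ('b')
  [5] 11/2 → 0 ('')
  [6] 2/4 → 1 ('c')
  [7] 4/19 → 1 ('c')
  [8] 19/16 → 0 ('')
  [9] 16/3 → 1 ('d')
  [10] 3/12 → 1 ('d')
  [11] 12/15 → 0 ('')
  [12] 15/0 → 1 ('e')
  [13] 0/5 → 0 ('')
  [14] 5/7 → 1 ('f')
  [15] 7/10 → 0 ('')
  [16] 10/14 → 1 ('g')
  [17] 14/9 → 1 ('g')
  [18] 9/22 → 1 ('g')
  [19] 22/24 → 0 ('')
  [20] 24/1 → 1 ('h')
  [21] 1/13 → 1 ('h')
  [22] 13/8 → 2 ('hg')
  [23] 8/21 → 2 ('hg')
  [24] 21/23 → 1 ('h')
  [25] 23/20 → 2 ('hh')

n(n+1)/2 = 26·27/2 = 351
Σ LCP = 0 + 1 + 0 + 1 + 1 + 0 + 1 + 1 + 0 + 1 + 1 + 0 + 1 + 0 + 1 + 0 + 1 + 1 + 1 + 0 + 1 + 1 + 2 + 2 + 1 + 2 = 21
distinct = 351 − 21 = 330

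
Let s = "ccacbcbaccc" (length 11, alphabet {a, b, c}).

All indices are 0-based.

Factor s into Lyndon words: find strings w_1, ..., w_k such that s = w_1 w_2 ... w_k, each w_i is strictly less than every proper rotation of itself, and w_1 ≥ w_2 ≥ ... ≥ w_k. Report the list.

["c", "c", "acbcbaccc"]

emit factor 1: 'c' (i=0, period=1)
emit factor 2: 'c' (i=1, period=1)
emit factor 3: 'acbcbaccc' (i=2, period=9)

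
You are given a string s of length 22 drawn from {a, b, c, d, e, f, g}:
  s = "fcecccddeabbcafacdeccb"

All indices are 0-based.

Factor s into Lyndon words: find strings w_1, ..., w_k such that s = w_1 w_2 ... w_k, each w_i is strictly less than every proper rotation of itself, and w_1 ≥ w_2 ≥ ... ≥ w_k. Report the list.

["f", "ce", "cccdde", "abbcafacdeccb"]

emit factor 1: 'f' (i=0, period=1)
emit factor 2: 'ce' (i=1, period=2)
emit factor 3: 'cccdde' (i=3, period=6)
emit factor 4: 'abbcafacdeccb' (i=9, period=13)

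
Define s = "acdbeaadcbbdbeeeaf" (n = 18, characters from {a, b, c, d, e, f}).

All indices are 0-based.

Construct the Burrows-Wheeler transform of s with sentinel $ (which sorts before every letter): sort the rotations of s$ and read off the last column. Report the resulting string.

fe$aecbdddacbabeeba

rank  rotation             last
    0  $acdbeaadcbbdbeeeaf  f
    1  aadcbbdbeeeaf$acdbe  e
    2  acdbeaadcbbdbeeeaf$  $
    3  adcbbdbeeeaf$acdbea  a
    4  af$acdbeaadcbbdbeee  e
    5  bbdbeeeaf$acdbeaadc  c
    6  bdbeeeaf$acdbeaadcb  b
    7  beaadcbbdbeeeaf$acd  d
    8  beeeaf$acdbeaadcbbd  d
    9  cbbdbeeeaf$acdbeaad  d
   10  cdbeaadcbbdbeeeaf$a  a
   11  dbeaadcbbdbeeeaf$ac  c
   12  dbeeeaf$acdbeaadcbb  b
   13  dcbbdbeeeaf$acdbeaa  a
   14  eaadcbbdbeeeaf$acdb  b
   15  eaf$acdbeaadcbbdbee  e
   16  eeaf$acdbeaadcbbdbe  e
   17  eeeaf$acdbeaadcbbdb  b
   18  f$acdbeaadcbbdbeeea  a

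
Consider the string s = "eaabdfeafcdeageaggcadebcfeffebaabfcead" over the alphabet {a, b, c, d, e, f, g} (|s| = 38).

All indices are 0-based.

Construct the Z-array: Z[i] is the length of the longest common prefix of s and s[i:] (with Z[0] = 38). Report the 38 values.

[38, 0, 0, 0, 0, 0, 2, 0, 0, 0, 0, 2, 0, 0, 2, 0, 0, 0, 0, 0, 0, 1, 0, 0, 0, 1, 0, 0, 1, 0, 0, 0, 0, 0, 0, 2, 0, 0]

Z[0]=38
i=1: i≥r, start 0; Z[1]=0
i=2: i≥r, start 0; Z[2]=0
i=3: i≥r, start 0; Z[3]=0
i=4: i≥r, start 0; Z[4]=0
i=5: i≥r, start 0; Z[5]=0
i=6: i≥r, start 0; Z[6]=2 extend→box=[6,8)
i=7: min(r-i=1, Z[1]=0)=0; Z[7]=0
i=8: i≥r, start 0; Z[8]=0
i=9: i≥r, start 0; Z[9]=0
i=10: i≥r, start 0; Z[10]=0
i=11: i≥r, start 0; Z[11]=2 extend→box=[11,13)
i=12: min(r-i=1, Z[1]=0)=0; Z[12]=0
i=13: i≥r, start 0; Z[13]=0
i=14: i≥r, start 0; Z[14]=2 extend→box=[14,16)
i=15: min(r-i=1, Z[1]=0)=0; Z[15]=0
i=16: i≥r, start 0; Z[16]=0
i=17: i≥r, start 0; Z[17]=0
i=18: i≥r, start 0; Z[18]=0
i=19: i≥r, start 0; Z[19]=0
i=20: i≥r, start 0; Z[20]=0
i=21: i≥r, start 0; Z[21]=1 extend→box=[21,22)
i=22: i≥r, start 0; Z[22]=0
i=23: i≥r, start 0; Z[23]=0
i=24: i≥r, start 0; Z[24]=0
i=25: i≥r, start 0; Z[25]=1 extend→box=[25,26)
i=26: i≥r, start 0; Z[26]=0
i=27: i≥r, start 0; Z[27]=0
i=28: i≥r, start 0; Z[28]=1 extend→box=[28,29)
i=29: i≥r, start 0; Z[29]=0
i=30: i≥r, start 0; Z[30]=0
i=31: i≥r, start 0; Z[31]=0
i=32: i≥r, start 0; Z[32]=0
i=33: i≥r, start 0; Z[33]=0
i=34: i≥r, start 0; Z[34]=0
i=35: i≥r, start 0; Z[35]=2 extend→box=[35,37)
i=36: min(r-i=1, Z[1]=0)=0; Z[36]=0
i=37: i≥r, start 0; Z[37]=0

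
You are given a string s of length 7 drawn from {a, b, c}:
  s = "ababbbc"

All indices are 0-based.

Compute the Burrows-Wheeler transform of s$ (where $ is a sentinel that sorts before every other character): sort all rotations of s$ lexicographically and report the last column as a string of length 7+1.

rank  rotation  last
    0  $ababbbc  c
    1  ababbbc$  $
    2  abbbc$ab  b
    3  babbbc$a  a
    4  bbbc$aba  a
    5  bbc$abab  b
    6  bc$ababb  b
    7  c$ababbb  b

c$baabbb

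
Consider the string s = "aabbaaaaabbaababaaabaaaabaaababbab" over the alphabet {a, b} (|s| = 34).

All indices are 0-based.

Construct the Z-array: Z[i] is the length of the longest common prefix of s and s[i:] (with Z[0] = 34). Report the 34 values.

[34, 1, 0, 0, 2, 2, 2, 6, 1, 0, 0, 3, 1, 0, 1, 0, 2, 3, 1, 0, 2, 2, 3, 1, 0, 2, 3, 1, 0, 1, 0, 0, 1, 0]

Z[0]=34
i=1: i≥r, start 0; Z[1]=1 extend→box=[1,2)
i=2: i≥r, start 0; Z[2]=0
i=3: i≥r, start 0; Z[3]=0
i=4: i≥r, start 0; Z[4]=2 extend→box=[4,6)
i=5: min(r-i=1, Z[1]=1)=1; Z[5]=2 extend→box=[5,7)
i=6: min(r-i=1, Z[1]=1)=1; Z[6]=2 extend→box=[6,8)
i=7: min(r-i=1, Z[1]=1)=1; Z[7]=6 extend→box=[7,13)
i=8: min(r-i=5, Z[1]=1)=1; Z[8]=1
i=9: min(r-i=4, Z[2]=0)=0; Z[9]=0
i=10: min(r-i=3, Z[3]=0)=0; Z[10]=0
i=11: min(r-i=2, Z[4]=2)=2; Z[11]=3 extend→box=[11,14)
i=12: min(r-i=2, Z[1]=1)=1; Z[12]=1
i=13: min(r-i=1, Z[2]=0)=0; Z[13]=0
i=14: i≥r, start 0; Z[14]=1 extend→box=[14,15)
i=15: i≥r, start 0; Z[15]=0
i=16: i≥r, start 0; Z[16]=2 extend→box=[16,18)
i=17: min(r-i=1, Z[1]=1)=1; Z[17]=3 extend→box=[17,20)
i=18: min(r-i=2, Z[1]=1)=1; Z[18]=1
i=19: min(r-i=1, Z[2]=0)=0; Z[19]=0
i=20: i≥r, start 0; Z[20]=2 extend→box=[20,22)
i=21: min(r-i=1, Z[1]=1)=1; Z[21]=2 extend→box=[21,23)
i=22: min(r-i=1, Z[1]=1)=1; Z[22]=3 extend→box=[22,25)
i=23: min(r-i=2, Z[1]=1)=1; Z[23]=1
i=24: min(r-i=1, Z[2]=0)=0; Z[24]=0
i=25: i≥r, start 0; Z[25]=2 extend→box=[25,27)
i=26: min(r-i=1, Z[1]=1)=1; Z[26]=3 extend→box=[26,29)
i=27: min(r-i=2, Z[1]=1)=1; Z[27]=1
i=28: min(r-i=1, Z[2]=0)=0; Z[28]=0
i=29: i≥r, start 0; Z[29]=1 extend→box=[29,30)
i=30: i≥r, start 0; Z[30]=0
i=31: i≥r, start 0; Z[31]=0
i=32: i≥r, start 0; Z[32]=1 extend→box=[32,33)
i=33: i≥r, start 0; Z[33]=0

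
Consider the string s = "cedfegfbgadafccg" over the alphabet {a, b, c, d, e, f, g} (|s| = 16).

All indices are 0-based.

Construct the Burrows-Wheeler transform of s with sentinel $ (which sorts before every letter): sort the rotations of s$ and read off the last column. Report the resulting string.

ggdff$caecfgadcbe

rank  rotation           last
    0  $cedfegfbgadafccg  g
    1  adafccg$cedfegfbg  g
    2  afccg$cedfegfbgad  d
    3  bgadafccg$cedfegf  f
    4  ccg$cedfegfbgadaf  f
    5  cedfegfbgadafccg$  $
    6  cg$cedfegfbgadafc  c
    7  dafccg$cedfegfbga  a
    8  dfegfbgadafccg$ce  e
    9  edfegfbgadafccg$c  c
   10  egfbgadafccg$cedf  f
   11  fbgadafccg$cedfeg  g
   12  fccg$cedfegfbgada  a
   13  fegfbgadafccg$ced  d
   14  g$cedfegfbgadafcc  c
   15  gadafccg$cedfegfb  b
   16  gfbgadafccg$cedfe  e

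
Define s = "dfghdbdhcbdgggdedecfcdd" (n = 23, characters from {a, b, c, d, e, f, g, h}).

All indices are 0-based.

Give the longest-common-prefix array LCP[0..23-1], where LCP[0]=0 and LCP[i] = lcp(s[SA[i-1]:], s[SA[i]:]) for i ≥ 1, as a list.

rank | idx | suffix
   0 |   9 | bdgggdedecfcdd
   1 |   5 | bdhcbdgggdedecfcdd
   2 |   8 | cbdgggdedecfcdd
   3 |  20 | cdd
   4 |  18 | cfcdd
   5 |  22 | d
   6 |   4 | dbdhcbdgggdedecfcdd
   7 |  21 | dd
   8 |  16 | decfcdd
   9 |  14 | dedecfcdd
  10 |   0 | dfghdbdhcbdgggdedecfcdd
  11 |  10 | dgggdedecfcdd
  12 |   6 | dhcbdgggdedecfcdd
  13 |  17 | ecfcdd
  14 |  15 | edecfcdd
  15 |  19 | fcdd
  16 |   1 | fghdbdhcbdgggdedecfcdd
  17 |  13 | gdedecfcdd
  18 |  12 | ggdedecfcdd
  19 |  11 | gggdedecfcdd
  20 |   2 | ghdbdhcbdgggdedecfcdd
  21 |   7 | hcbdgggdedecfcdd
  22 |   3 | hdbdhcbdgggdedecfcdd

SA = [9, 5, 8, 20, 18, 22, 4, 21, 16, 14, 0, 10, 6, 17, 15, 19, 1, 13, 12, 11, 2, 7, 3]
[i] adj suffixes → lcp
  [1] 9/5 → 2 ('bd')
  [2] 5/8 → 0 ('')
  [3] 8/20 → 1 ('c')
  [4] 20/18 → 1 ('c')
  [5] 18/22 → 0 ('')
  [6] 22/4 → 1 ('d')
  [7] 4/21 → 1 ('d')
  [8] 21/16 → 1 ('d')
  [9] 16/14 → 2 ('de')
  [10] 14/0 → 1 ('d')
  [11] 0/10 → 1 ('d')
  [12] 10/6 → 1 ('d')
  [13] 6/17 → 0 ('')
  [14] 17/15 → 1 ('e')
  [15] 15/19 → 0 ('')
  [16] 19/1 → 1 ('f')
  [17] 1/13 → 0 ('')
  [18] 13/12 → 1 ('g')
  [19] 12/11 → 2 ('gg')
  [20] 11/2 → 1 ('g')
  [21] 2/7 → 0 ('')
  [22] 7/3 → 1 ('h')

[0, 2, 0, 1, 1, 0, 1, 1, 1, 2, 1, 1, 1, 0, 1, 0, 1, 0, 1, 2, 1, 0, 1]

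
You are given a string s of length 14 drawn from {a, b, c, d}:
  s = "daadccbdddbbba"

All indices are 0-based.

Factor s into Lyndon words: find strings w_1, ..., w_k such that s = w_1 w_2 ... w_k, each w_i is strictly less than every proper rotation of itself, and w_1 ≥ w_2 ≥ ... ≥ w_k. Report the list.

emit factor 1: 'd' (i=0, period=1)
emit factor 2: 'aadccbdddbbb' (i=1, period=12)
emit factor 3: 'a' (i=13, period=1)

["d", "aadccbdddbbb", "a"]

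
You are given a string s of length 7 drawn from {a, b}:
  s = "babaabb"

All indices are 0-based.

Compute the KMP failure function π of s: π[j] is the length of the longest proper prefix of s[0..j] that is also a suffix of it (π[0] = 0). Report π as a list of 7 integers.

π[0] = 0
j=1 s[j]='a': π[1]=0 (border '')
j=2 s[j]='b': π[2]=1 (border 'b')
j=3 s[j]='a': π[3]=2 (border 'ba')
j=4 s[j]='a': k: 2→0; π[4]=0 (border '')
j=5 s[j]='b': π[5]=1 (border 'b')
j=6 s[j]='b': k: 1→0; π[6]=1 (border 'b')

[0, 0, 1, 2, 0, 1, 1]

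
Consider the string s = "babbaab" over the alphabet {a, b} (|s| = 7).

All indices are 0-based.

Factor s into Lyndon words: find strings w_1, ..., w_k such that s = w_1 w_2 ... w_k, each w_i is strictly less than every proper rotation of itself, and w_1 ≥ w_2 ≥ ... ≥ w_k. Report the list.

emit factor 1: 'b' (i=0, period=1)
emit factor 2: 'abb' (i=1, period=3)
emit factor 3: 'aab' (i=4, period=3)

["b", "abb", "aab"]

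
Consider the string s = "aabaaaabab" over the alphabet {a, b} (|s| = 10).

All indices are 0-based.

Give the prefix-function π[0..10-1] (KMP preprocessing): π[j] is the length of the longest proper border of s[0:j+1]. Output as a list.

[0, 1, 0, 1, 2, 2, 2, 3, 4, 0]

π[0] = 0
j=1 s[j]='a': π[1]=1 (border 'a')
j=2 s[j]='b': k: 1→0; π[2]=0 (border '')
j=3 s[j]='a': π[3]=1 (border 'a')
j=4 s[j]='a': π[4]=2 (border 'aa')
j=5 s[j]='a': k: 2→1; π[5]=2 (border 'aa')
j=6 s[j]='a': k: 2→1; π[6]=2 (border 'aa')
j=7 s[j]='b': π[7]=3 (border 'aab')
j=8 s[j]='a': π[8]=4 (border 'aaba')
j=9 s[j]='b': k: 4→1→0; π[9]=0 (border '')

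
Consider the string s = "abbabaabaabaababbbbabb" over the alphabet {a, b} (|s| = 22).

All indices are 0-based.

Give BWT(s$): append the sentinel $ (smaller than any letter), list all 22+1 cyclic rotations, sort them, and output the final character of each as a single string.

bbbbbaaab$bbaaabbaaabba

rank  rotation                 last
    0  $abbabaabaabaababbbbabb  b
    1  aabaabaababbbbabb$abbab  b
    2  aabaababbbbabb$abbabaab  b
    3  aababbbbabb$abbabaabaab  b
    4  abaabaabaababbbbabb$abb  b
    5  abaabaababbbbabb$abbaba  a
    6  abaababbbbabb$abbabaaba  a
    7  ababbbbabb$abbabaabaaba  a
    8  abb$abbabaabaabaababbbb  b
    9  abbabaabaabaababbbbabb$  $
   10  abbbbabb$abbabaabaabaab  b
   11  b$abbabaabaabaababbbbab  b
   12  baabaabaababbbbabb$abba  a
   13  baabaababbbbabb$abbabaa  a
   14  baababbbbabb$abbabaabaa  a
   15  babaabaabaababbbbabb$ab  b
   16  babb$abbabaabaabaababbb  b
   17  babbbbabb$abbabaabaabaa  a
   18  bb$abbabaabaabaababbbba  a
   19  bbabaabaabaababbbbabb$a  a
   20  bbabb$abbabaabaabaababb  b
   21  bbbabb$abbabaabaabaabab  b
   22  bbbbabb$abbabaabaabaaba  a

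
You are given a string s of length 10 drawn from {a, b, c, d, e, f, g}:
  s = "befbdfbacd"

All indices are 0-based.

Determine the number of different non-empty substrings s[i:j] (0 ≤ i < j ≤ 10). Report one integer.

50

rank | idx | suffix
   0 |   7 | acd
   1 |   6 | bacd
   2 |   3 | bdfbacd
   3 |   0 | befbdfbacd
   4 |   8 | cd
   5 |   9 | d
   6 |   4 | dfbacd
   7 |   1 | efbdfbacd
   8 |   5 | fbacd
   9 |   2 | fbdfbacd

SA = [7, 6, 3, 0, 8, 9, 4, 1, 5, 2]
i: (SA[i-1],SA[i]) lcp shared
  1: (7,6) 0 ''
  2: (6,3) 1 'b'
  3: (3,0) 1 'b'
  4: (0,8) 0 ''
  5: (8,9) 0 ''
  6: (9,4) 1 'd'
  7: (4,1) 0 ''
  8: (1,5) 0 ''
  9: (5,2) 2 'fb'

n(n+1)/2 = 10·11/2 = 55
Σ LCP = 0 + 0 + 1 + 1 + 0 + 0 + 1 + 0 + 0 + 2 = 5
distinct = 55 − 5 = 50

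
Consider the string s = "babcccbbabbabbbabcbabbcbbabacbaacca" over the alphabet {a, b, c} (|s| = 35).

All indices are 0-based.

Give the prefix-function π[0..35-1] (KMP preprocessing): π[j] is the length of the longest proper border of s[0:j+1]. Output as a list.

[0, 0, 1, 0, 0, 0, 1, 1, 2, 3, 1, 2, 3, 1, 1, 2, 3, 4, 1, 2, 3, 1, 0, 1, 1, 2, 3, 2, 0, 1, 2, 0, 0, 0, 0]

π[0] = 0
j=1 s[j]='a': π[1]=0 (border '')
j=2 s[j]='b': π[2]=1 (border 'b')
j=3 s[j]='c': k: 1→0; π[3]=0 (border '')
j=4 s[j]='c': π[4]=0 (border '')
j=5 s[j]='c': π[5]=0 (border '')
j=6 s[j]='b': π[6]=1 (border 'b')
j=7 s[j]='b': k: 1→0; π[7]=1 (border 'b')
j=8 s[j]='a': π[8]=2 (border 'ba')
j=9 s[j]='b': π[9]=3 (border 'bab')
j=10 s[j]='b': k: 3→1→0; π[10]=1 (border 'b')
j=11 s[j]='a': π[11]=2 (border 'ba')
j=12 s[j]='b': π[12]=3 (border 'bab')
j=13 s[j]='b': k: 3→1→0; π[13]=1 (border 'b')
j=14 s[j]='b': k: 1→0; π[14]=1 (border 'b')
j=15 s[j]='a': π[15]=2 (border 'ba')
j=16 s[j]='b': π[16]=3 (border 'bab')
j=17 s[j]='c': π[17]=4 (border 'babc')
j=18 s[j]='b': k: 4→0; π[18]=1 (border 'b')
j=19 s[j]='a': π[19]=2 (border 'ba')
j=20 s[j]='b': π[20]=3 (border 'bab')
j=21 s[j]='b': k: 3→1→0; π[21]=1 (border 'b')
j=22 s[j]='c': k: 1→0; π[22]=0 (border '')
j=23 s[j]='b': π[23]=1 (border 'b')
j=24 s[j]='b': k: 1→0; π[24]=1 (border 'b')
j=25 s[j]='a': π[25]=2 (border 'ba')
j=26 s[j]='b': π[26]=3 (border 'bab')
j=27 s[j]='a': k: 3→1; π[27]=2 (border 'ba')
j=28 s[j]='c': k: 2→0; π[28]=0 (border '')
j=29 s[j]='b': π[29]=1 (border 'b')
j=30 s[j]='a': π[30]=2 (border 'ba')
j=31 s[j]='a': k: 2→0; π[31]=0 (border '')
j=32 s[j]='c': π[32]=0 (border '')
j=33 s[j]='c': π[33]=0 (border '')
j=34 s[j]='a': π[34]=0 (border '')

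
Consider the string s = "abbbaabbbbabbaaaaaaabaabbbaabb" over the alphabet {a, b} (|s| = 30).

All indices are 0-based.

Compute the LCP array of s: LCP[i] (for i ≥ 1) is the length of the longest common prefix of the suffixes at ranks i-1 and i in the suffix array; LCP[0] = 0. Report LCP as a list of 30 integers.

[0, 6, 5, 4, 3, 2, 3, 4, 5, 1, 2, 3, 3, 8, 4, 0, 1, 3, 5, 6, 2, 1, 2, 4, 6, 3, 2, 7, 4, 3]

sorted suffixes:
  #0 SA[0]=13  'aaaaaaabaabbbaabb'
  #1 SA[1]=14  'aaaaaabaabbbaabb'
  #2 SA[2]=15  'aaaaabaabbbaabb'
  #3 SA[3]=16  'aaaabaabbbaabb'
  #4 SA[4]=17  'aaabaabbbaabb'
  #5 SA[5]=18  'aabaabbbaabb'
  #6 SA[6]=26  'aabb'
  #7 SA[7]=21  'aabbbaabb'
  #8 SA[8]=4  'aabbbbabbaaaaaaabaabbbaabb'
  #9 SA[9]=19  'abaabbbaabb'
  #10 SA[10]=27  'abb'
  #11 SA[11]=10  'abbaaaaaaabaabbbaabb'
  #12 SA[12]=22  'abbbaabb'
  #13 SA[13]=0  'abbbaabbbbabbaaaaaaabaabbbaabb'
  #14 SA[14]=5  'abbbbabbaaaaaaabaabbbaabb'
  #15 SA[15]=29  'b'
  #16 SA[16]=12  'baaaaaaabaabbbaabb'
  #17 SA[17]=25  'baabb'
  #18 SA[18]=20  'baabbbaabb'
  #19 SA[19]=3  'baabbbbabbaaaaaaabaabbbaabb'
  #20 SA[20]=9  'babbaaaaaaabaabbbaabb'
  #21 SA[21]=28  'bb'
  #22 SA[22]=11  'bbaaaaaaabaabbbaabb'
  #23 SA[23]=24  'bbaabb'
  #24 SA[24]=2  'bbaabbbbabbaaaaaaabaabbbaabb'
  #25 SA[25]=8  'bbabbaaaaaaabaabbbaabb'
  #26 SA[26]=23  'bbbaabb'
  #27 SA[27]=1  'bbbaabbbbabbaaaaaaabaabbbaabb'
  #28 SA[28]=7  'bbbabbaaaaaaabaabbbaabb'
  #29 SA[29]=6  'bbbbabbaaaaaaabaabbbaabb'

SA = [13, 14, 15, 16, 17, 18, 26, 21, 4, 19, 27, 10, 22, 0, 5, 29, 12, 25, 20, 3, 9, 28, 11, 24, 2, 8, 23, 1, 7, 6]
[i] adj suffixes → lcp
  [1] 13/14 → 6 ('aaaaaa')
  [2] 14/15 → 5 ('aaaaa')
  [3] 15/16 → 4 ('aaaa')
  [4] 16/17 → 3 ('aaa')
  [5] 17/18 → 2 ('aa')
  [6] 18/26 → 3 ('aab')
  [7] 26/21 → 4 ('aabb')
  [8] 21/4 → 5 ('aabbb')
  [9] 4/19 → 1 ('a')
  [10] 19/27 → 2 ('ab')
  [11] 27/10 → 3 ('abb')
  [12] 10/22 → 3 ('abb')
  [13] 22/0 → 8 ('abbbaabb')
  [14] 0/5 → 4 ('abbb')
  [15] 5/29 → 0 ('')
  [16] 29/12 → 1 ('b')
  [17] 12/25 → 3 ('baa')
  [18] 25/20 → 5 ('baabb')
  [19] 20/3 → 6 ('baabbb')
  [20] 3/9 → 2 ('ba')
  [21] 9/28 → 1 ('b')
  [22] 28/11 → 2 ('bb')
  [23] 11/24 → 4 ('bbaa')
  [24] 24/2 → 6 ('bbaabb')
  [25] 2/8 → 3 ('bba')
  [26] 8/23 → 2 ('bb')
  [27] 23/1 → 7 ('bbbaabb')
  [28] 1/7 → 4 ('bbba')
  [29] 7/6 → 3 ('bbb')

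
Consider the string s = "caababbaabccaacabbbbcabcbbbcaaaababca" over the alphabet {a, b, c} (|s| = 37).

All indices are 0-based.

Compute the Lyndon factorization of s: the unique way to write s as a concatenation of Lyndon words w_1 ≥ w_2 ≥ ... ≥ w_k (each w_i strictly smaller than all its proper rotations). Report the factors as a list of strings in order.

emit factor 1: 'c' (i=0, period=1)
emit factor 2: 'aababbaabccaacabbbbcabcbbbc' (i=1, period=27)
emit factor 3: 'aaaababc' (i=28, period=8)
emit factor 4: 'a' (i=36, period=1)

["c", "aababbaabccaacabbbbcabcbbbc", "aaaababc", "a"]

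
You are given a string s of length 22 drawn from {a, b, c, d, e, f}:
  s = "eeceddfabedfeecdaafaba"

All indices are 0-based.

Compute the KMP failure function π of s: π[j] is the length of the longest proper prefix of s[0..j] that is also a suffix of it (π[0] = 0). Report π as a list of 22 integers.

[0, 1, 0, 1, 0, 0, 0, 0, 0, 1, 0, 0, 1, 2, 3, 0, 0, 0, 0, 0, 0, 0]

π[0] = 0
j=1 s[j]='e': π[1]=1 (border 'e')
j=2 s[j]='c': k: 1→0; π[2]=0 (border '')
j=3 s[j]='e': π[3]=1 (border 'e')
j=4 s[j]='d': k: 1→0; π[4]=0 (border '')
j=5 s[j]='d': π[5]=0 (border '')
j=6 s[j]='f': π[6]=0 (border '')
j=7 s[j]='a': π[7]=0 (border '')
j=8 s[j]='b': π[8]=0 (border '')
j=9 s[j]='e': π[9]=1 (border 'e')
j=10 s[j]='d': k: 1→0; π[10]=0 (border '')
j=11 s[j]='f': π[11]=0 (border '')
j=12 s[j]='e': π[12]=1 (border 'e')
j=13 s[j]='e': π[13]=2 (border 'ee')
j=14 s[j]='c': π[14]=3 (border 'eec')
j=15 s[j]='d': k: 3→0; π[15]=0 (border '')
j=16 s[j]='a': π[16]=0 (border '')
j=17 s[j]='a': π[17]=0 (border '')
j=18 s[j]='f': π[18]=0 (border '')
j=19 s[j]='a': π[19]=0 (border '')
j=20 s[j]='b': π[20]=0 (border '')
j=21 s[j]='a': π[21]=0 (border '')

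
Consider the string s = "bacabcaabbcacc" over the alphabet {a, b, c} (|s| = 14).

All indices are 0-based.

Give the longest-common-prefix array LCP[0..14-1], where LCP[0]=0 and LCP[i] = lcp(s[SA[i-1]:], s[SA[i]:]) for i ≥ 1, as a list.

[0, 1, 2, 1, 2, 0, 1, 1, 3, 0, 1, 2, 2, 1]

rank | idx | suffix
   0 |   6 | aabbcacc
   1 |   7 | abbcacc
   2 |   3 | abcaabbcacc
   3 |   1 | acabcaabbcacc
   4 |  11 | acc
   5 |   0 | bacabcaabbcacc
   6 |   8 | bbcacc
   7 |   4 | bcaabbcacc
   8 |   9 | bcacc
   9 |  13 | c
  10 |   5 | caabbcacc
  11 |   2 | cabcaabbcacc
  12 |  10 | cacc
  13 |  12 | cc

SA = [6, 7, 3, 1, 11, 0, 8, 4, 9, 13, 5, 2, 10, 12]
rank  pair      lcp
   1  s[6:],s[7:]  1  'a'
   2  s[7:],s[3:]  2  'ab'
   3  s[3:],s[1:]  1  'a'
   4  s[1:],s[11:]  2  'ac'
   5  s[11:],s[0:]  0  ''
   6  s[0:],s[8:]  1  'b'
   7  s[8:],s[4:]  1  'b'
   8  s[4:],s[9:]  3  'bca'
   9  s[9:],s[13:]  0  ''
  10  s[13:],s[5:]  1  'c'
  11  s[5:],s[2:]  2  'ca'
  12  s[2:],s[10:]  2  'ca'
  13  s[10:],s[12:]  1  'c'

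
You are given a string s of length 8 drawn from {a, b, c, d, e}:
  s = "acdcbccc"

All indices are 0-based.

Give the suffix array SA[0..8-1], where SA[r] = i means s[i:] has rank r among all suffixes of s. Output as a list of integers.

rank→(start, suffix):
  0 → (0, 'acdcbccc')
  1 → (4, 'bccc')
  2 → (7, 'c')
  3 → (3, 'cbccc')
  4 → (6, 'cc')
  5 → (5, 'ccc')
  6 → (1, 'cdcbccc')
  7 → (2, 'dcbccc')

[0, 4, 7, 3, 6, 5, 1, 2]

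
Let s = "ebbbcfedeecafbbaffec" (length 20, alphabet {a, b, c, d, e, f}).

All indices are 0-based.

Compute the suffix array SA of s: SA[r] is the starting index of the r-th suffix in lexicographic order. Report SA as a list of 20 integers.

rank | idx | suffix
   0 |  11 | afbbaffec
   1 |  15 | affec
   2 |  14 | baffec
   3 |  13 | bbaffec
   4 |   1 | bbbcfedeecafbbaffec
   5 |   2 | bbcfedeecafbbaffec
   6 |   3 | bcfedeecafbbaffec
   7 |  19 | c
   8 |  10 | cafbbaffec
   9 |   4 | cfedeecafbbaffec
  10 |   7 | deecafbbaffec
  11 |   0 | ebbbcfedeecafbbaffec
  12 |  18 | ec
  13 |   9 | ecafbbaffec
  14 |   6 | edeecafbbaffec
  15 |   8 | eecafbbaffec
  16 |  12 | fbbaffec
  17 |  17 | fec
  18 |   5 | fedeecafbbaffec
  19 |  16 | ffec

[11, 15, 14, 13, 1, 2, 3, 19, 10, 4, 7, 0, 18, 9, 6, 8, 12, 17, 5, 16]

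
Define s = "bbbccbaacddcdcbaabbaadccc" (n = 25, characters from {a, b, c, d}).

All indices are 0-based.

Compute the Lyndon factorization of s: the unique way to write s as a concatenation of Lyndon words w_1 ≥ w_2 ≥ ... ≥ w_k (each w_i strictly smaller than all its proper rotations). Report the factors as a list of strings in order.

emit factor 1: 'bbbcc' (i=0, period=5)
emit factor 2: 'b' (i=5, period=1)
emit factor 3: 'aacddcdcb' (i=6, period=9)
emit factor 4: 'aabbaadccc' (i=15, period=10)

["bbbcc", "b", "aacddcdcb", "aabbaadccc"]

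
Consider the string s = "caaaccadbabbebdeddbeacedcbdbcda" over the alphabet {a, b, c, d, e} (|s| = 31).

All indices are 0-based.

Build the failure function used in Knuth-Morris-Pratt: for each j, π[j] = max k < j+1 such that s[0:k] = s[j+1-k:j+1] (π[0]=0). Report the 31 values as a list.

[0, 0, 0, 0, 1, 1, 2, 0, 0, 0, 0, 0, 0, 0, 0, 0, 0, 0, 0, 0, 0, 1, 0, 0, 1, 0, 0, 0, 1, 0, 0]

π[0] = 0
j=1 s[j]='a': π[1]=0 (border '')
j=2 s[j]='a': π[2]=0 (border '')
j=3 s[j]='a': π[3]=0 (border '')
j=4 s[j]='c': π[4]=1 (border 'c')
j=5 s[j]='c': k: 1→0; π[5]=1 (border 'c')
j=6 s[j]='a': π[6]=2 (border 'ca')
j=7 s[j]='d': k: 2→0; π[7]=0 (border '')
j=8 s[j]='b': π[8]=0 (border '')
j=9 s[j]='a': π[9]=0 (border '')
j=10 s[j]='b': π[10]=0 (border '')
j=11 s[j]='b': π[11]=0 (border '')
j=12 s[j]='e': π[12]=0 (border '')
j=13 s[j]='b': π[13]=0 (border '')
j=14 s[j]='d': π[14]=0 (border '')
j=15 s[j]='e': π[15]=0 (border '')
j=16 s[j]='d': π[16]=0 (border '')
j=17 s[j]='d': π[17]=0 (border '')
j=18 s[j]='b': π[18]=0 (border '')
j=19 s[j]='e': π[19]=0 (border '')
j=20 s[j]='a': π[20]=0 (border '')
j=21 s[j]='c': π[21]=1 (border 'c')
j=22 s[j]='e': k: 1→0; π[22]=0 (border '')
j=23 s[j]='d': π[23]=0 (border '')
j=24 s[j]='c': π[24]=1 (border 'c')
j=25 s[j]='b': k: 1→0; π[25]=0 (border '')
j=26 s[j]='d': π[26]=0 (border '')
j=27 s[j]='b': π[27]=0 (border '')
j=28 s[j]='c': π[28]=1 (border 'c')
j=29 s[j]='d': k: 1→0; π[29]=0 (border '')
j=30 s[j]='a': π[30]=0 (border '')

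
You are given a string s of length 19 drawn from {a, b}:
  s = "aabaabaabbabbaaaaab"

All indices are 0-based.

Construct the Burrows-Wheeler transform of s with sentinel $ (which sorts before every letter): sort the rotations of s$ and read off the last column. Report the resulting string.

rank  rotation              last
    0  $aabaabaabbabbaaaaab  b
    1  aaaaab$aabaabaabbabb  b
    2  aaaab$aabaabaabbabba  a
    3  aaab$aabaabaabbabbaa  a
    4  aab$aabaabaabbabbaaa  a
    5  aabaabaabbabbaaaaab$  $
    6  aabaabbabbaaaaab$aab  b
    7  aabbabbaaaaab$aabaab  b
    8  ab$aabaabaabbabbaaaa  a
    9  abaabaabbabbaaaaab$a  a
   10  abaabbabbaaaaab$aaba  a
   11  abbaaaaab$aabaabaabb  b
   12  abbabbaaaaab$aabaaba  a
   13  b$aabaabaabbabbaaaaa  a
   14  baaaaab$aabaabaabbab  b
   15  baabaabbabbaaaaab$aa  a
   16  baabbabbaaaaab$aabaa  a
   17  babbaaaaab$aabaabaab  b
   18  bbaaaaab$aabaabaabba  a
   19  bbabbaaaaab$aabaabaa  a

bbaaa$bbaaabaabaabaa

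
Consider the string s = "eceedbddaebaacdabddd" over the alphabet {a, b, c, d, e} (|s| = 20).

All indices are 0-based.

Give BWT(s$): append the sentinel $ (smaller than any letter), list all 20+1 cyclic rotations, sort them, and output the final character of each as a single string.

rank  rotation               last
    0  $eceedbddaebaacdabddd  d
    1  aacdabddd$eceedbddaeb  b
    2  abddd$eceedbddaebaacd  d
    3  acdabddd$eceedbddaeba  a
    4  aebaacdabddd$eceedbdd  d
    5  baacdabddd$eceedbddae  e
    6  bddaebaacdabddd$eceed  d
    7  bddd$eceedbddaebaacda  a
    8  cdabddd$eceedbddaebaa  a
    9  ceedbddaebaacdabddd$e  e
   10  d$eceedbddaebaacdabdd  d
   11  dabddd$eceedbddaebaac  c
   12  daebaacdabddd$eceedbd  d
   13  dbddaebaacdabddd$ecee  e
   14  dd$eceedbddaebaacdabd  d
   15  ddaebaacdabddd$eceedb  b
   16  ddd$eceedbddaebaacdab  b
   17  ebaacdabddd$eceedbdda  a
   18  eceedbddaebaacdabddd$  $
   19  edbddaebaacdabddd$ece  e
   20  eedbddaebaacdabddd$ec  c

dbdadedaaedcdedbba$ec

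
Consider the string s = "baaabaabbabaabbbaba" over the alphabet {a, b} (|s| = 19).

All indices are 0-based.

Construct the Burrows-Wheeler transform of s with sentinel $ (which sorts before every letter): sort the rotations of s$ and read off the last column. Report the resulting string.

rank  rotation              last
    0  $baaabaabbabaabbbaba  a
    1  a$baaabaabbabaabbbab  b
    2  aaabaabbabaabbbaba$b  b
    3  aabaabbabaabbbaba$ba  a
    4  aabbabaabbbaba$baaab  b
    5  aabbbaba$baaabaabbab  b
    6  aba$baaabaabbabaabbb  b
    7  abaabbabaabbbaba$baa  a
    8  abaabbbaba$baaabaabb  b
    9  abbabaabbbaba$baaaba  a
   10  abbbaba$baaabaabbaba  a
   11  ba$baaabaabbabaabbba  a
   12  baaabaabbabaabbbaba$  $
   13  baabbabaabbbaba$baaa  a
   14  baabbbaba$baaabaabba  a
   15  baba$baaabaabbabaabb  b
   16  babaabbbaba$baaabaab  b
   17  bbaba$baaabaabbabaab  b
   18  bbabaabbbaba$baaabaa  a
   19  bbbaba$baaabaabbabaa  a

abbabbbabaaa$aabbbaa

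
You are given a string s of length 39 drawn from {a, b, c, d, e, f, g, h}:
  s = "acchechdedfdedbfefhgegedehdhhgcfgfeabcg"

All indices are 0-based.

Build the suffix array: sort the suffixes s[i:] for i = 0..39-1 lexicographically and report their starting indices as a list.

rank | idx | suffix
   0 |  35 | abcg
   1 |   0 | acchechdedfdedbfefhgegedehdhhgcfgfeabcg
   2 |  36 | bcg
   3 |  14 | bfefhgegedehdhhgcfgfeabcg
   4 |   1 | cchechdedfdedbfefhgegedehdhhgcfgfeabcg
   5 |  30 | cfgfeabcg
   6 |  37 | cg
   7 |   5 | chdedfdedbfefhgegedehdhhgcfgfeabcg
   8 |   2 | chechdedfdedbfefhgegedehdhhgcfgfeabcg
   9 |  13 | dbfefhgegedehdhhgcfgfeabcg
  10 |  11 | dedbfefhgegedehdhhgcfgfeabcg
  11 |   7 | dedfdedbfefhgegedehdhhgcfgfeabcg
  12 |  23 | dehdhhgcfgfeabcg
  13 |   9 | dfdedbfefhgegedehdhhgcfgfeabcg
  14 |  26 | dhhgcfgfeabcg
  15 |  34 | eabcg
  16 |   4 | echdedfdedbfefhgegedehdhhgcfgfeabcg
  17 |  12 | edbfefhgegedehdhhgcfgfeabcg
  18 |  22 | edehdhhgcfgfeabcg
  19 |   8 | edfdedbfefhgegedehdhhgcfgfeabcg
  20 |  16 | efhgegedehdhhgcfgfeabcg
  21 |  20 | egedehdhhgcfgfeabcg
  22 |  24 | ehdhhgcfgfeabcg
  23 |  10 | fdedbfefhgegedehdhhgcfgfeabcg
  24 |  33 | feabcg
  25 |  15 | fefhgegedehdhhgcfgfeabcg
  26 |  31 | fgfeabcg
  27 |  17 | fhgegedehdhhgcfgfeabcg
  28 |  38 | g
  29 |  29 | gcfgfeabcg
  30 |  21 | gedehdhhgcfgfeabcg
  31 |  19 | gegedehdhhgcfgfeabcg
  32 |  32 | gfeabcg
  33 |   6 | hdedfdedbfefhgegedehdhhgcfgfeabcg
  34 |  25 | hdhhgcfgfeabcg
  35 |   3 | hechdedfdedbfefhgegedehdhhgcfgfeabcg
  36 |  28 | hgcfgfeabcg
  37 |  18 | hgegedehdhhgcfgfeabcg
  38 |  27 | hhgcfgfeabcg

[35, 0, 36, 14, 1, 30, 37, 5, 2, 13, 11, 7, 23, 9, 26, 34, 4, 12, 22, 8, 16, 20, 24, 10, 33, 15, 31, 17, 38, 29, 21, 19, 32, 6, 25, 3, 28, 18, 27]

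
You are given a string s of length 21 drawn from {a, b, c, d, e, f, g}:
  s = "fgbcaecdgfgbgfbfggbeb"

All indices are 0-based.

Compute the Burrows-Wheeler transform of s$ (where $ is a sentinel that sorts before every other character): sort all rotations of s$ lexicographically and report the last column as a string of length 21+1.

bceggfgbecbag$gbfgfbdf

rank  rotation                last
    0  $fgbcaecdgfgbgfbfggbeb  b
    1  aecdgfgbgfbfggbeb$fgbc  c
    2  b$fgbcaecdgfgbgfbfggbe  e
    3  bcaecdgfgbgfbfggbeb$fg  g
    4  beb$fgbcaecdgfgbgfbfgg  g
    5  bfggbeb$fgbcaecdgfgbgf  f
    6  bgfbfggbeb$fgbcaecdgfg  g
    7  caecdgfgbgfbfggbeb$fgb  b
    8  cdgfgbgfbfggbeb$fgbcae  e
    9  dgfgbgfbfggbeb$fgbcaec  c
   10  eb$fgbcaecdgfgbgfbfggb  b
   11  ecdgfgbgfbfggbeb$fgbca  a
   12  fbfggbeb$fgbcaecdgfgbg  g
   13  fgbcaecdgfgbgfbfggbeb$  $
   14  fgbgfbfggbeb$fgbcaecdg  g
   15  fggbeb$fgbcaecdgfgbgfb  b
   16  gbcaecdgfgbgfbfggbeb$f  f
   17  gbeb$fgbcaecdgfgbgfbfg  g
   18  gbgfbfggbeb$fgbcaecdgf  f
   19  gfbfggbeb$fgbcaecdgfgb  b
   20  gfgbgfbfggbeb$fgbcaecd  d
   21  ggbeb$fgbcaecdgfgbgfbf  f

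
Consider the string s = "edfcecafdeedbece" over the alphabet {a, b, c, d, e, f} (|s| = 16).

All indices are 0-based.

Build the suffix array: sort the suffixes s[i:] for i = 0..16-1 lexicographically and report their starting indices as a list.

sorted suffixes:
  #0 SA[0]=6  'afdeedbece'
  #1 SA[1]=12  'bece'
  #2 SA[2]=5  'cafdeedbece'
  #3 SA[3]=14  'ce'
  #4 SA[4]=3  'cecafdeedbece'
  #5 SA[5]=11  'dbece'
  #6 SA[6]=8  'deedbece'
  #7 SA[7]=1  'dfcecafdeedbece'
  #8 SA[8]=15  'e'
  #9 SA[9]=4  'ecafdeedbece'
  #10 SA[10]=13  'ece'
  #11 SA[11]=10  'edbece'
  #12 SA[12]=0  'edfcecafdeedbece'
  #13 SA[13]=9  'eedbece'
  #14 SA[14]=2  'fcecafdeedbece'
  #15 SA[15]=7  'fdeedbece'

[6, 12, 5, 14, 3, 11, 8, 1, 15, 4, 13, 10, 0, 9, 2, 7]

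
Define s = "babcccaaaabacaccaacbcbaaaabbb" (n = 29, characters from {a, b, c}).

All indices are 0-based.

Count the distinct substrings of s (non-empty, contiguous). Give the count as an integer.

380

sorted suffixes:
  #0 SA[0]=6  'aaaabacaccaacbcbaaaabbb'
  #1 SA[1]=22  'aaaabbb'
  #2 SA[2]=7  'aaabacaccaacbcbaaaabbb'
  #3 SA[3]=23  'aaabbb'
  #4 SA[4]=8  'aabacaccaacbcbaaaabbb'
  #5 SA[5]=24  'aabbb'
  #6 SA[6]=16  'aacbcbaaaabbb'
  #7 SA[7]=9  'abacaccaacbcbaaaabbb'
  #8 SA[8]=25  'abbb'
  #9 SA[9]=1  'abcccaaaabacaccaacbcbaaaabbb'
  #10 SA[10]=11  'acaccaacbcbaaaabbb'
  #11 SA[11]=17  'acbcbaaaabbb'
  #12 SA[12]=13  'accaacbcbaaaabbb'
  #13 SA[13]=28  'b'
  #14 SA[14]=21  'baaaabbb'
  #15 SA[15]=0  'babcccaaaabacaccaacbcbaaaabbb'
  #16 SA[16]=10  'bacaccaacbcbaaaabbb'
  #17 SA[17]=27  'bb'
  #18 SA[18]=26  'bbb'
  #19 SA[19]=19  'bcbaaaabbb'
  #20 SA[20]=2  'bcccaaaabacaccaacbcbaaaabbb'
  #21 SA[21]=5  'caaaabacaccaacbcbaaaabbb'
  #22 SA[22]=15  'caacbcbaaaabbb'
  #23 SA[23]=12  'caccaacbcbaaaabbb'
  #24 SA[24]=20  'cbaaaabbb'
  #25 SA[25]=18  'cbcbaaaabbb'
  #26 SA[26]=4  'ccaaaabacaccaacbcbaaaabbb'
  #27 SA[27]=14  'ccaacbcbaaaabbb'
  #28 SA[28]=3  'cccaaaabacaccaacbcbaaaabbb'

SA = [6, 22, 7, 23, 8, 24, 16, 9, 25, 1, 11, 17, 13, 28, 21, 0, 10, 27, 26, 19, 2, 5, 15, 12, 20, 18, 4, 14, 3]
i: (SA[i-1],SA[i]) lcp shared
  1: (6,22) 5 'aaaab'
  2: (22,7) 3 'aaa'
  3: (7,23) 4 'aaab'
  4: (23,8) 2 'aa'
  5: (8,24) 3 'aab'
  6: (24,16) 2 'aa'
  7: (16,9) 1 'a'
  8: (9,25) 2 'ab'
  9: (25,1) 2 'ab'
  10: (1,11) 1 'a'
  11: (11,17) 2 'ac'
  12: (17,13) 2 'ac'
  13: (13,28) 0 ''
  14: (28,21) 1 'b'
  15: (21,0) 2 'ba'
  16: (0,10) 2 'ba'
  17: (10,27) 1 'b'
  18: (27,26) 2 'bb'
  19: (26,19) 1 'b'
  20: (19,2) 2 'bc'
  21: (2,5) 0 ''
  22: (5,15) 3 'caa'
  23: (15,12) 2 'ca'
  24: (12,20) 1 'c'
  25: (20,18) 2 'cb'
  26: (18,4) 1 'c'
  27: (4,14) 4 'ccaa'
  28: (14,3) 2 'cc'

n(n+1)/2 = 29·30/2 = 435
Σ LCP = 0 + 5 + 3 + 4 + 2 + 3 + 2 + 1 + 2 + 2 + 1 + 2 + 2 + 0 + 1 + 2 + 2 + 1 + 2 + 1 + 2 + 0 + 3 + 2 + 1 + 2 + 1 + 4 + 2 = 55
distinct = 435 − 55 = 380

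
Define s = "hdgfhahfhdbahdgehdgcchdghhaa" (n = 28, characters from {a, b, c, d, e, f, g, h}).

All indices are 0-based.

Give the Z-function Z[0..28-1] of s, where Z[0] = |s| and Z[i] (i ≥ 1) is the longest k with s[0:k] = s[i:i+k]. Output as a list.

Z[0]=28
i=1: fresh scan; Z[1]=0
i=2: fresh scan; Z[2]=0
i=3: fresh scan; Z[3]=0
i=4: fresh scan; Z[4]=1 scan→box=[4,5)
i=5: fresh scan; Z[5]=0
i=6: fresh scan; Z[6]=1 scan→box=[6,7)
i=7: fresh scan; Z[7]=0
i=8: fresh scan; Z[8]=2 scan→box=[8,10)
i=9: min(r-i=1, Z[1]=0)=0; Z[9]=0
i=10: fresh scan; Z[10]=0
i=11: fresh scan; Z[11]=0
i=12: fresh scan; Z[12]=3 scan→box=[12,15)
i=13: min(r-i=2, Z[1]=0)=0; Z[13]=0
i=14: min(r-i=1, Z[2]=0)=0; Z[14]=0
i=15: fresh scan; Z[15]=0
i=16: fresh scan; Z[16]=3 scan→box=[16,19)
i=17: min(r-i=2, Z[1]=0)=0; Z[17]=0
i=18: min(r-i=1, Z[2]=0)=0; Z[18]=0
i=19: fresh scan; Z[19]=0
i=20: fresh scan; Z[20]=0
i=21: fresh scan; Z[21]=3 scan→box=[21,24)
i=22: min(r-i=2, Z[1]=0)=0; Z[22]=0
i=23: min(r-i=1, Z[2]=0)=0; Z[23]=0
i=24: fresh scan; Z[24]=1 scan→box=[24,25)
i=25: fresh scan; Z[25]=1 scan→box=[25,26)
i=26: fresh scan; Z[26]=0
i=27: fresh scan; Z[27]=0

[28, 0, 0, 0, 1, 0, 1, 0, 2, 0, 0, 0, 3, 0, 0, 0, 3, 0, 0, 0, 0, 3, 0, 0, 1, 1, 0, 0]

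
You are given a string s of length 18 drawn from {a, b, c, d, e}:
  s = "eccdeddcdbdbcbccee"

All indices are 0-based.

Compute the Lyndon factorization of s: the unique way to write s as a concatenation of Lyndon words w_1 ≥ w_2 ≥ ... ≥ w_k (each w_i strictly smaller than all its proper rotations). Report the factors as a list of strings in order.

["e", "ccdeddcd", "bd", "bcbccee"]

emit factor 1: 'e' (i=0, period=1)
emit factor 2: 'ccdeddcd' (i=1, period=8)
emit factor 3: 'bd' (i=9, period=2)
emit factor 4: 'bcbccee' (i=11, period=7)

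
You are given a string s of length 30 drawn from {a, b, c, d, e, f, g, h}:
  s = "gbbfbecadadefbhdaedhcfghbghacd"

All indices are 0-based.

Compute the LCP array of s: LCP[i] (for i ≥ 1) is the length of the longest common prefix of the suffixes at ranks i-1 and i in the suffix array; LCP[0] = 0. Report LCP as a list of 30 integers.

[0, 1, 2, 1, 0, 1, 1, 1, 1, 0, 1, 1, 0, 1, 2, 1, 1, 0, 1, 1, 0, 2, 1, 0, 1, 2, 0, 1, 1, 1]

rank | idx | suffix
   0 |  27 | acd
   1 |   7 | adadefbhdaedhcfghbghacd
   2 |   9 | adefbhdaedhcfghbghacd
   3 |  16 | aedhcfghbghacd
   4 |   1 | bbfbecadadefbhdaedhcfghbghacd
   5 |   4 | becadadefbhdaedhcfghbghacd
   6 |   2 | bfbecadadefbhdaedhcfghbghacd
   7 |  24 | bghacd
   8 |  13 | bhdaedhcfghbghacd
   9 |   6 | cadadefbhdaedhcfghbghacd
  10 |  28 | cd
  11 |  20 | cfghbghacd
  12 |  29 | d
  13 |   8 | dadefbhdaedhcfghbghacd
  14 |  15 | daedhcfghbghacd
  15 |  10 | defbhdaedhcfghbghacd
  16 |  18 | dhcfghbghacd
  17 |   5 | ecadadefbhdaedhcfghbghacd
  18 |  17 | edhcfghbghacd
  19 |  11 | efbhdaedhcfghbghacd
  20 |   3 | fbecadadefbhdaedhcfghbghacd
  21 |  12 | fbhdaedhcfghbghacd
  22 |  21 | fghbghacd
  23 |   0 | gbbfbecadadefbhdaedhcfghbghacd
  24 |  25 | ghacd
  25 |  22 | ghbghacd
  26 |  26 | hacd
  27 |  23 | hbghacd
  28 |  19 | hcfghbghacd
  29 |  14 | hdaedhcfghbghacd

SA = [27, 7, 9, 16, 1, 4, 2, 24, 13, 6, 28, 20, 29, 8, 15, 10, 18, 5, 17, 11, 3, 12, 21, 0, 25, 22, 26, 23, 19, 14]
[i] adj suffixes → lcp
  [1] 27/7 → 1 ('a')
  [2] 7/9 → 2 ('ad')
  [3] 9/16 → 1 ('a')
  [4] 16/1 → 0 ('')
  [5] 1/4 → 1 ('b')
  [6] 4/2 → 1 ('b')
  [7] 2/24 → 1 ('b')
  [8] 24/13 → 1 ('b')
  [9] 13/6 → 0 ('')
  [10] 6/28 → 1 ('c')
  [11] 28/20 → 1 ('c')
  [12] 20/29 → 0 ('')
  [13] 29/8 → 1 ('d')
  [14] 8/15 → 2 ('da')
  [15] 15/10 → 1 ('d')
  [16] 10/18 → 1 ('d')
  [17] 18/5 → 0 ('')
  [18] 5/17 → 1 ('e')
  [19] 17/11 → 1 ('e')
  [20] 11/3 → 0 ('')
  [21] 3/12 → 2 ('fb')
  [22] 12/21 → 1 ('f')
  [23] 21/0 → 0 ('')
  [24] 0/25 → 1 ('g')
  [25] 25/22 → 2 ('gh')
  [26] 22/26 → 0 ('')
  [27] 26/23 → 1 ('h')
  [28] 23/19 → 1 ('h')
  [29] 19/14 → 1 ('h')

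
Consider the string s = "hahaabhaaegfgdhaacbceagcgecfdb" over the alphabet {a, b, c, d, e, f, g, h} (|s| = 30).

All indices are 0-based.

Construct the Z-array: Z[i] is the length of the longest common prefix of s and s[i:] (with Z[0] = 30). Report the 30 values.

[30, 0, 2, 0, 0, 0, 2, 0, 0, 0, 0, 0, 0, 0, 2, 0, 0, 0, 0, 0, 0, 0, 0, 0, 0, 0, 0, 0, 0, 0]

Z[0]=30
i=1: i≥r, start 0; Z[1]=0
i=2: i≥r, start 0; Z[2]=2 grow→box=[2,4)
i=3: min(r-i=1, Z[1]=0)=0; Z[3]=0
i=4: i≥r, start 0; Z[4]=0
i=5: i≥r, start 0; Z[5]=0
i=6: i≥r, start 0; Z[6]=2 grow→box=[6,8)
i=7: min(r-i=1, Z[1]=0)=0; Z[7]=0
i=8: i≥r, start 0; Z[8]=0
i=9: i≥r, start 0; Z[9]=0
i=10: i≥r, start 0; Z[10]=0
i=11: i≥r, start 0; Z[11]=0
i=12: i≥r, start 0; Z[12]=0
i=13: i≥r, start 0; Z[13]=0
i=14: i≥r, start 0; Z[14]=2 grow→box=[14,16)
i=15: min(r-i=1, Z[1]=0)=0; Z[15]=0
i=16: i≥r, start 0; Z[16]=0
i=17: i≥r, start 0; Z[17]=0
i=18: i≥r, start 0; Z[18]=0
i=19: i≥r, start 0; Z[19]=0
i=20: i≥r, start 0; Z[20]=0
i=21: i≥r, start 0; Z[21]=0
i=22: i≥r, start 0; Z[22]=0
i=23: i≥r, start 0; Z[23]=0
i=24: i≥r, start 0; Z[24]=0
i=25: i≥r, start 0; Z[25]=0
i=26: i≥r, start 0; Z[26]=0
i=27: i≥r, start 0; Z[27]=0
i=28: i≥r, start 0; Z[28]=0
i=29: i≥r, start 0; Z[29]=0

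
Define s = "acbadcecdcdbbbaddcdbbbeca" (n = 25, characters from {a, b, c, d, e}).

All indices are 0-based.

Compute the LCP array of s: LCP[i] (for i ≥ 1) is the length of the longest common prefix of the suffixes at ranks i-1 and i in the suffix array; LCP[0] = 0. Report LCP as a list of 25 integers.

sorted suffixes:
  #0 SA[0]=24  'a'
  #1 SA[1]=0  'acbadcecdcdbbbaddcdbbbeca'
  #2 SA[2]=3  'adcecdcdbbbaddcdbbbeca'
  #3 SA[3]=14  'addcdbbbeca'
  #4 SA[4]=2  'badcecdcdbbbaddcdbbbeca'
  #5 SA[5]=13  'baddcdbbbeca'
  #6 SA[6]=12  'bbaddcdbbbeca'
  #7 SA[7]=11  'bbbaddcdbbbeca'
  #8 SA[8]=19  'bbbeca'
  #9 SA[9]=20  'bbeca'
  #10 SA[10]=21  'beca'
  #11 SA[11]=23  'ca'
  #12 SA[12]=1  'cbadcecdcdbbbaddcdbbbeca'
  #13 SA[13]=9  'cdbbbaddcdbbbeca'
  #14 SA[14]=17  'cdbbbeca'
  #15 SA[15]=7  'cdcdbbbaddcdbbbeca'
  #16 SA[16]=5  'cecdcdbbbaddcdbbbeca'
  #17 SA[17]=10  'dbbbaddcdbbbeca'
  #18 SA[18]=18  'dbbbeca'
  #19 SA[19]=8  'dcdbbbaddcdbbbeca'
  #20 SA[20]=16  'dcdbbbeca'
  #21 SA[21]=4  'dcecdcdbbbaddcdbbbeca'
  #22 SA[22]=15  'ddcdbbbeca'
  #23 SA[23]=22  'eca'
  #24 SA[24]=6  'ecdcdbbbaddcdbbbeca'

SA = [24, 0, 3, 14, 2, 13, 12, 11, 19, 20, 21, 23, 1, 9, 17, 7, 5, 10, 18, 8, 16, 4, 15, 22, 6]
[i] adj suffixes → lcp
  [1] 24/0 → 1 ('a')
  [2] 0/3 → 1 ('a')
  [3] 3/14 → 2 ('ad')
  [4] 14/2 → 0 ('')
  [5] 2/13 → 3 ('bad')
  [6] 13/12 → 1 ('b')
  [7] 12/11 → 2 ('bb')
  [8] 11/19 → 3 ('bbb')
  [9] 19/20 → 2 ('bb')
  [10] 20/21 → 1 ('b')
  [11] 21/23 → 0 ('')
  [12] 23/1 → 1 ('c')
  [13] 1/9 → 1 ('c')
  [14] 9/17 → 5 ('cdbbb')
  [15] 17/7 → 2 ('cd')
  [16] 7/5 → 1 ('c')
  [17] 5/10 → 0 ('')
  [18] 10/18 → 4 ('dbbb')
  [19] 18/8 → 1 ('d')
  [20] 8/16 → 6 ('dcdbbb')
  [21] 16/4 → 2 ('dc')
  [22] 4/15 → 1 ('d')
  [23] 15/22 → 0 ('')
  [24] 22/6 → 2 ('ec')

[0, 1, 1, 2, 0, 3, 1, 2, 3, 2, 1, 0, 1, 1, 5, 2, 1, 0, 4, 1, 6, 2, 1, 0, 2]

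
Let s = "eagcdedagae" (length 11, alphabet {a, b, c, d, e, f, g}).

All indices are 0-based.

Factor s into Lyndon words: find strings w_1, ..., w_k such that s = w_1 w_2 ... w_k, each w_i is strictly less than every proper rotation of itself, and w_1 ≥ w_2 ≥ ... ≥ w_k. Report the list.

emit factor 1: 'e' (i=0, period=1)
emit factor 2: 'agcded' (i=1, period=6)
emit factor 3: 'ag' (i=7, period=2)
emit factor 4: 'ae' (i=9, period=2)

["e", "agcded", "ag", "ae"]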